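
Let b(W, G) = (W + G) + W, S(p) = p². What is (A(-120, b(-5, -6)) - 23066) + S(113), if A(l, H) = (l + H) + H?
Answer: -10449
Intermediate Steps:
b(W, G) = G + 2*W (b(W, G) = (G + W) + W = G + 2*W)
A(l, H) = l + 2*H (A(l, H) = (H + l) + H = l + 2*H)
(A(-120, b(-5, -6)) - 23066) + S(113) = ((-120 + 2*(-6 + 2*(-5))) - 23066) + 113² = ((-120 + 2*(-6 - 10)) - 23066) + 12769 = ((-120 + 2*(-16)) - 23066) + 12769 = ((-120 - 32) - 23066) + 12769 = (-152 - 23066) + 12769 = -23218 + 12769 = -10449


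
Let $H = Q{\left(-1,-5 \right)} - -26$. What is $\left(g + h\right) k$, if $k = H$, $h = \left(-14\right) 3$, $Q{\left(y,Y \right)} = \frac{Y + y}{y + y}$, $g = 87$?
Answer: $1305$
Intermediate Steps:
$Q{\left(y,Y \right)} = \frac{Y + y}{2 y}$
$h = -42$
$H = 29$ ($H = \frac{-5 - 1}{2 \left(-1\right)} - -26 = \frac{1}{2} \left(-1\right) \left(-6\right) + 26 = 3 + 26 = 29$)
$k = 29$
$\left(g + h\right) k = \left(87 - 42\right) 29 = 45 \cdot 29 = 1305$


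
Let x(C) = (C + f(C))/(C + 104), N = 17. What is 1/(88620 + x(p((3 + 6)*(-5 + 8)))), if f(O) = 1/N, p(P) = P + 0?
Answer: 2227/197357200 ≈ 1.1284e-5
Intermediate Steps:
p(P) = P
f(O) = 1/17
x(C) = (1/17 + C)/(104 + C) (x(C) = (C + 1/17)/(C + 104) = (1/17 + C)/(104 + C))
1/(88620 + x(p((3 + 6)*(-5 + 8)))) = 1/(88620 + (1/17 + (3 + 6)*(-5 + 8))/(104 + (3 + 6)*(-5 + 8))) = 1/(88620 + (1/17 + 9*3)/(104 + 9*3)) = 1/(88620 + (1/17 + 27)/(104 + 27)) = 1/(88620 + (460/17)/131) = 1/(88620 + (1/131)*(460/17)) = 1/(88620 + 460/2227) = 1/(197357200/2227) = 2227/197357200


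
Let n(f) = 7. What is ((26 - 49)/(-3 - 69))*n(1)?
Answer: 161/72 ≈ 2.2361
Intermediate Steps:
((26 - 49)/(-3 - 69))*n(1) = ((26 - 49)/(-3 - 69))*7 = -23/(-72)*7 = -23*(-1/72)*7 = (23/72)*7 = 161/72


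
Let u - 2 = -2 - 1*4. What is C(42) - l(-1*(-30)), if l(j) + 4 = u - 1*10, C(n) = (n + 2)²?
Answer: 1954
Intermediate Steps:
C(n) = (2 + n)²
u = -4 (u = 2 + (-2 - 1*4) = 2 + (-2 - 4) = 2 - 6 = -4)
l(j) = -18 (l(j) = -4 + (-4 - 1*10) = -4 + (-4 - 10) = -4 - 14 = -18)
C(42) - l(-1*(-30)) = (2 + 42)² - 1*(-18) = 44² + 18 = 1936 + 18 = 1954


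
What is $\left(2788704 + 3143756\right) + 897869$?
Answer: $6830329$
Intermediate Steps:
$\left(2788704 + 3143756\right) + 897869 = 5932460 + 897869 = 6830329$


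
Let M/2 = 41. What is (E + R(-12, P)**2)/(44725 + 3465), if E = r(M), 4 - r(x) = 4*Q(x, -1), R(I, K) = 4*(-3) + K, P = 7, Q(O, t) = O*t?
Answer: 357/48190 ≈ 0.0074082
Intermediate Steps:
M = 82 (M = 2*41 = 82)
R(I, K) = -12 + K
r(x) = 4 + 4*x (r(x) = 4 - 4*x*(-1) = 4 - 4*(-x) = 4 - (-4)*x = 4 + 4*x)
E = 332 (E = 4 + 4*82 = 4 + 328 = 332)
(E + R(-12, P)**2)/(44725 + 3465) = (332 + (-12 + 7)**2)/(44725 + 3465) = (332 + (-5)**2)/48190 = (332 + 25)*(1/48190) = 357*(1/48190) = 357/48190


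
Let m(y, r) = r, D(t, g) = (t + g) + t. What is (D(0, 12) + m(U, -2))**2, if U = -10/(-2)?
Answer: 100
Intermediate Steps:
U = 5 (U = -10*(-1/2) = 5)
D(t, g) = g + 2*t (D(t, g) = (g + t) + t = g + 2*t)
(D(0, 12) + m(U, -2))**2 = ((12 + 2*0) - 2)**2 = ((12 + 0) - 2)**2 = (12 - 2)**2 = 10**2 = 100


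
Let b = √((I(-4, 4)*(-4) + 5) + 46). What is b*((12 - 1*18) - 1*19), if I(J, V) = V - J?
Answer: -25*√19 ≈ -108.97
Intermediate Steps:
b = √19 (b = √(((4 - 1*(-4))*(-4) + 5) + 46) = √(((4 + 4)*(-4) + 5) + 46) = √((8*(-4) + 5) + 46) = √((-32 + 5) + 46) = √(-27 + 46) = √19 ≈ 4.3589)
b*((12 - 1*18) - 1*19) = √19*((12 - 1*18) - 1*19) = √19*((12 - 18) - 19) = √19*(-6 - 19) = √19*(-25) = -25*√19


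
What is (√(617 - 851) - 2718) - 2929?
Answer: -5647 + 3*I*√26 ≈ -5647.0 + 15.297*I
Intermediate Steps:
(√(617 - 851) - 2718) - 2929 = (√(-234) - 2718) - 2929 = (3*I*√26 - 2718) - 2929 = (-2718 + 3*I*√26) - 2929 = -5647 + 3*I*√26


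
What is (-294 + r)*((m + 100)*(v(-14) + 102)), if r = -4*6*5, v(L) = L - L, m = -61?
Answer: -1646892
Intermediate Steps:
v(L) = 0
r = -120 (r = -24*5 = -120)
(-294 + r)*((m + 100)*(v(-14) + 102)) = (-294 - 120)*((-61 + 100)*(0 + 102)) = -16146*102 = -414*3978 = -1646892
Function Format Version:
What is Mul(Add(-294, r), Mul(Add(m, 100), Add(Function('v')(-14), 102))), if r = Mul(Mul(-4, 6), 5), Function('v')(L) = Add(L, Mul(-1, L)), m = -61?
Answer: -1646892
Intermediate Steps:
Function('v')(L) = 0
r = -120 (r = Mul(-24, 5) = -120)
Mul(Add(-294, r), Mul(Add(m, 100), Add(Function('v')(-14), 102))) = Mul(Add(-294, -120), Mul(Add(-61, 100), Add(0, 102))) = Mul(-414, Mul(39, 102)) = Mul(-414, 3978) = -1646892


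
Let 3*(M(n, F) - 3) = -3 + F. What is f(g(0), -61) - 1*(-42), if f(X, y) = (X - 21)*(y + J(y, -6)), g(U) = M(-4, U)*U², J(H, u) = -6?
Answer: 1449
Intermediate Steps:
M(n, F) = 2 + F/3 (M(n, F) = 3 + (-3 + F)/3 = 3 + (-1 + F/3) = 2 + F/3)
g(U) = U²*(2 + U/3) (g(U) = (2 + U/3)*U² = U²*(2 + U/3))
f(X, y) = (-21 + X)*(-6 + y) (f(X, y) = (X - 21)*(y - 6) = (-21 + X)*(-6 + y))
f(g(0), -61) - 1*(-42) = (126 - 21*(-61) - 2*0²*(6 + 0) + ((⅓)*0²*(6 + 0))*(-61)) - 1*(-42) = (126 + 1281 - 2*0*6 + ((⅓)*0*6)*(-61)) + 42 = (126 + 1281 - 6*0 + 0*(-61)) + 42 = (126 + 1281 + 0 + 0) + 42 = 1407 + 42 = 1449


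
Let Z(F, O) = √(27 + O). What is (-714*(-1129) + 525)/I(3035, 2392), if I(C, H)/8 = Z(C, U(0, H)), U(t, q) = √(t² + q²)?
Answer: 806631*√2419/19352 ≈ 2050.1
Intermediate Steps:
U(t, q) = √(q² + t²)
I(C, H) = 8*√(27 + √(H²)) (I(C, H) = 8*√(27 + √(H² + 0²)) = 8*√(27 + √(H² + 0)) = 8*√(27 + √(H²)))
(-714*(-1129) + 525)/I(3035, 2392) = (-714*(-1129) + 525)/((8*√(27 + √(2392²)))) = (806106 + 525)/((8*√(27 + √5721664))) = 806631/((8*√(27 + 2392))) = 806631/((8*√2419)) = 806631*(√2419/19352) = 806631*√2419/19352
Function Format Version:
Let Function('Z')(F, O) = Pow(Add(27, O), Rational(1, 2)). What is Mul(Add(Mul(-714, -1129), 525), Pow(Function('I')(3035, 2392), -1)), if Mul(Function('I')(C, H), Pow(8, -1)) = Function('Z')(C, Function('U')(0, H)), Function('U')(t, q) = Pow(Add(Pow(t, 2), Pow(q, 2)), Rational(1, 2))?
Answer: Mul(Rational(806631, 19352), Pow(2419, Rational(1, 2))) ≈ 2050.1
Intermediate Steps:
Function('U')(t, q) = Pow(Add(Pow(q, 2), Pow(t, 2)), Rational(1, 2))
Function('I')(C, H) = Mul(8, Pow(Add(27, Pow(Pow(H, 2), Rational(1, 2))), Rational(1, 2))) (Function('I')(C, H) = Mul(8, Pow(Add(27, Pow(Add(Pow(H, 2), Pow(0, 2)), Rational(1, 2))), Rational(1, 2))) = Mul(8, Pow(Add(27, Pow(Add(Pow(H, 2), 0), Rational(1, 2))), Rational(1, 2))) = Mul(8, Pow(Add(27, Pow(Pow(H, 2), Rational(1, 2))), Rational(1, 2))))
Mul(Add(Mul(-714, -1129), 525), Pow(Function('I')(3035, 2392), -1)) = Mul(Add(Mul(-714, -1129), 525), Pow(Mul(8, Pow(Add(27, Pow(Pow(2392, 2), Rational(1, 2))), Rational(1, 2))), -1)) = Mul(Add(806106, 525), Pow(Mul(8, Pow(Add(27, Pow(5721664, Rational(1, 2))), Rational(1, 2))), -1)) = Mul(806631, Pow(Mul(8, Pow(Add(27, 2392), Rational(1, 2))), -1)) = Mul(806631, Pow(Mul(8, Pow(2419, Rational(1, 2))), -1)) = Mul(806631, Mul(Rational(1, 19352), Pow(2419, Rational(1, 2)))) = Mul(Rational(806631, 19352), Pow(2419, Rational(1, 2)))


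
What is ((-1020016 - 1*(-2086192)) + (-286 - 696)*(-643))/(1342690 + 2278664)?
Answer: 848801/1810677 ≈ 0.46878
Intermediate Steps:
((-1020016 - 1*(-2086192)) + (-286 - 696)*(-643))/(1342690 + 2278664) = ((-1020016 + 2086192) - 982*(-643))/3621354 = (1066176 + 631426)*(1/3621354) = 1697602*(1/3621354) = 848801/1810677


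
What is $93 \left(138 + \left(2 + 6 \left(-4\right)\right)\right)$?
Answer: $10788$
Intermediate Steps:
$93 \left(138 + \left(2 + 6 \left(-4\right)\right)\right) = 93 \left(138 + \left(2 - 24\right)\right) = 93 \left(138 - 22\right) = 93 \cdot 116 = 10788$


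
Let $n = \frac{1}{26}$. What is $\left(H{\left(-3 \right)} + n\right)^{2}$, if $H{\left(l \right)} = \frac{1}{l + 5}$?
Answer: $\frac{49}{169} \approx 0.28994$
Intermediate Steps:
$H{\left(l \right)} = \frac{1}{5 + l}$
$n = \frac{1}{26} \approx 0.038462$
$\left(H{\left(-3 \right)} + n\right)^{2} = \left(\frac{1}{5 - 3} + \frac{1}{26}\right)^{2} = \left(\frac{1}{2} + \frac{1}{26}\right)^{2} = \left(\frac{7}{13}\right)^{2} = \frac{49}{169}$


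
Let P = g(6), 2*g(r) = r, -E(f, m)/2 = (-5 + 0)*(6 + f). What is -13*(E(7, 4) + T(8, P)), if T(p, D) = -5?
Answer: -1625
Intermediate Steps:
E(f, m) = 60 + 10*f (E(f, m) = -2*(-5 + 0)*(6 + f) = -(-10)*(6 + f) = -2*(-30 - 5*f) = 60 + 10*f)
g(r) = r/2
P = 3 (P = (1/2)*6 = 3)
-13*(E(7, 4) + T(8, P)) = -13*((60 + 10*7) - 5) = -13*((60 + 70) - 5) = -13*(130 - 5) = -13*125 = -1625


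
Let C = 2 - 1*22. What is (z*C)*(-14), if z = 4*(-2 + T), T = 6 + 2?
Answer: 6720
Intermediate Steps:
T = 8
C = -20 (C = 2 - 22 = -20)
z = 24 (z = 4*(-2 + 8) = 4*6 = 24)
(z*C)*(-14) = (24*(-20))*(-14) = -480*(-14) = 6720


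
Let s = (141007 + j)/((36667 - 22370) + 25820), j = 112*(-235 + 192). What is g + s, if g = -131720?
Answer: -480370459/3647 ≈ -1.3172e+5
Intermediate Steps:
j = -4816 (j = 112*(-43) = -4816)
s = 12381/3647 (s = (141007 - 4816)/((36667 - 22370) + 25820) = 136191/(14297 + 25820) = 136191/40117 = 136191*(1/40117) = 12381/3647 ≈ 3.3948)
g + s = -131720 + 12381/3647 = -480370459/3647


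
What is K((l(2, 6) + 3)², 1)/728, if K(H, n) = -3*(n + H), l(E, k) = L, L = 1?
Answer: -51/728 ≈ -0.070055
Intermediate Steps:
l(E, k) = 1
K(H, n) = -3*H - 3*n (K(H, n) = -3*(H + n) = -3*H - 3*n)
K((l(2, 6) + 3)², 1)/728 = (-3*(1 + 3)² - 3*1)/728 = (-3*4² - 3)*(1/728) = (-3*16 - 3)*(1/728) = (-48 - 3)*(1/728) = -51*1/728 = -51/728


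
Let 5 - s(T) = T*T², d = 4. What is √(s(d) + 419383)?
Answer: 2*√104831 ≈ 647.55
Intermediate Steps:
s(T) = 5 - T³ (s(T) = 5 - T*T² = 5 - T³)
√(s(d) + 419383) = √((5 - 1*4³) + 419383) = √((5 - 1*64) + 419383) = √((5 - 64) + 419383) = √(-59 + 419383) = √419324 = 2*√104831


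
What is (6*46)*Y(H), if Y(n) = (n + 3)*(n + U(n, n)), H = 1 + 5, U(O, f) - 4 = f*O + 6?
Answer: 129168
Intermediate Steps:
U(O, f) = 10 + O*f (U(O, f) = 4 + (f*O + 6) = 4 + (O*f + 6) = 4 + (6 + O*f) = 10 + O*f)
H = 6
Y(n) = (3 + n)*(10 + n + n²) (Y(n) = (n + 3)*(n + (10 + n*n)) = (3 + n)*(n + (10 + n²)) = (3 + n)*(10 + n + n²))
(6*46)*Y(H) = (6*46)*(30 + 6³ + 4*6² + 13*6) = 276*(30 + 216 + 4*36 + 78) = 276*(30 + 216 + 144 + 78) = 276*468 = 129168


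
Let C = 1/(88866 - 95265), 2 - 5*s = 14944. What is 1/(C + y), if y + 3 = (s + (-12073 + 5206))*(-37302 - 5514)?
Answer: 31995/13500891864778 ≈ 2.3698e-9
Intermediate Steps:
s = -14942/5 (s = ⅖ - ⅕*14944 = ⅖ - 14944/5 = -14942/5 ≈ -2988.4)
y = 2109844017/5 (y = -3 + (-14942/5 + (-12073 + 5206))*(-37302 - 5514) = -3 + (-14942/5 - 6867)*(-42816) = -3 - 49277/5*(-42816) = -3 + 2109844032/5 = 2109844017/5 ≈ 4.2197e+8)
C = -1/6399 (C = 1/(-6399) = -1/6399 ≈ -0.00015627)
1/(C + y) = 1/(-1/6399 + 2109844017/5) = 1/(13500891864778/31995) = 31995/13500891864778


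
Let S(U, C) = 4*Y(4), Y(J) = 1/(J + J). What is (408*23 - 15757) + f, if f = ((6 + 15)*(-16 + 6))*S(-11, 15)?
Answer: -6478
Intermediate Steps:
Y(J) = 1/(2*J)
S(U, C) = ½ (S(U, C) = 4*((½)/4) = 4*((½)*(¼)) = 4*(⅛) = ½)
f = -105 (f = ((6 + 15)*(-16 + 6))*(½) = (21*(-10))*(½) = -210*½ = -105)
(408*23 - 15757) + f = (408*23 - 15757) - 105 = (9384 - 15757) - 105 = -6373 - 105 = -6478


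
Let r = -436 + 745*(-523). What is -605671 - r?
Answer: -215600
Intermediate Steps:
r = -390071 (r = -436 - 389635 = -390071)
-605671 - r = -605671 - 1*(-390071) = -605671 + 390071 = -215600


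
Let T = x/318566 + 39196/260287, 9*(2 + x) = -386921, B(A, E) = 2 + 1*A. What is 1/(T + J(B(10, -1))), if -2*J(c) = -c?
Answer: 746267295978/4489267200799 ≈ 0.16623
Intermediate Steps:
B(A, E) = 2 + A
x = -386939/9 (x = -2 + (1/9)*(-386921) = -2 - 386921/9 = -386939/9 ≈ -42993.)
T = 11663424931/746267295978 (T = -386939/9/318566 + 39196/260287 = -386939/9*1/318566 + 39196*(1/260287) = -386939/2867094 + 39196/260287 = 11663424931/746267295978 ≈ 0.015629)
J(c) = c/2 (J(c) = -(-1)*c/2 = c/2)
1/(T + J(B(10, -1))) = 1/(11663424931/746267295978 + (2 + 10)/2) = 1/(11663424931/746267295978 + (1/2)*12) = 1/(11663424931/746267295978 + 6) = 1/(4489267200799/746267295978) = 746267295978/4489267200799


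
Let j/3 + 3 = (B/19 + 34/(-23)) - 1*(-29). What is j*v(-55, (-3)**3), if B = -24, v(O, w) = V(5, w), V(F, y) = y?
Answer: -823284/437 ≈ -1883.9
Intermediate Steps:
v(O, w) = w
j = 30492/437 (j = -9 + 3*((-24/19 + 34/(-23)) - 1*(-29)) = -9 + 3*((-24*1/19 + 34*(-1/23)) + 29) = -9 + 3*((-24/19 - 34/23) + 29) = -9 + 3*(-1198/437 + 29) = -9 + 3*(11475/437) = -9 + 34425/437 = 30492/437 ≈ 69.776)
j*v(-55, (-3)**3) = (30492/437)*(-3)**3 = (30492/437)*(-27) = -823284/437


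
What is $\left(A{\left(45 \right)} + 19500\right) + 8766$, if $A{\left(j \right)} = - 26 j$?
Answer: $27096$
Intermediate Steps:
$\left(A{\left(45 \right)} + 19500\right) + 8766 = \left(\left(-26\right) 45 + 19500\right) + 8766 = \left(-1170 + 19500\right) + 8766 = 18330 + 8766 = 27096$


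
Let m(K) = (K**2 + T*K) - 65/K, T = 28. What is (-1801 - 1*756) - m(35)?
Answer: -33321/7 ≈ -4760.1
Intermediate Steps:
m(K) = K**2 - 65/K + 28*K (m(K) = (K**2 + 28*K) - 65/K = K**2 - 65/K + 28*K)
(-1801 - 1*756) - m(35) = (-1801 - 1*756) - (-65 + 35**2*(28 + 35))/35 = (-1801 - 756) - (-65 + 1225*63)/35 = -2557 - (-65 + 77175)/35 = -2557 - 77110/35 = -2557 - 1*15422/7 = -2557 - 15422/7 = -33321/7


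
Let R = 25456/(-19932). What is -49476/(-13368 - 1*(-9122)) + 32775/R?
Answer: -346566309843/13510772 ≈ -25651.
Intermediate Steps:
R = -6364/4983 (R = 25456*(-1/19932) = -6364/4983 ≈ -1.2771)
-49476/(-13368 - 1*(-9122)) + 32775/R = -49476/(-13368 - 1*(-9122)) + 32775/(-6364/4983) = -49476/(-13368 + 9122) + 32775*(-4983/6364) = -49476/(-4246) - 163317825/6364 = -49476*(-1/4246) - 163317825/6364 = 24738/2123 - 163317825/6364 = -346566309843/13510772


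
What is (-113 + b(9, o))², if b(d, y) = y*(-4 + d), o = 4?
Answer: 8649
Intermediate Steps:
(-113 + b(9, o))² = (-113 + 4*(-4 + 9))² = (-113 + 4*5)² = (-113 + 20)² = (-93)² = 8649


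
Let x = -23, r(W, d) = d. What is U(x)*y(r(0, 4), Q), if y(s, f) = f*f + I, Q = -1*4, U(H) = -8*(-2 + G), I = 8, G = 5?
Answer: -576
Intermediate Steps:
U(H) = -24 (U(H) = -8*(-2 + 5) = -8*3 = -24)
Q = -4
y(s, f) = 8 + f² (y(s, f) = f*f + 8 = f² + 8 = 8 + f²)
U(x)*y(r(0, 4), Q) = -24*(8 + (-4)²) = -24*(8 + 16) = -24*24 = -576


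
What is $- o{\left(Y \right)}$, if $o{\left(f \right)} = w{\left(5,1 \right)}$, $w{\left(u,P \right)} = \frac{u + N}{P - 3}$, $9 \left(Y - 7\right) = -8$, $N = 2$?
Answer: $\frac{7}{2} \approx 3.5$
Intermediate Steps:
$Y = \frac{55}{9}$ ($Y = 7 + \frac{1}{9} \left(-8\right) = 7 - \frac{8}{9} = \frac{55}{9} \approx 6.1111$)
$w{\left(u,P \right)} = \frac{2 + u}{-3 + P}$ ($w{\left(u,P \right)} = \frac{u + 2}{P - 3} = \frac{2 + u}{-3 + P}$)
$o{\left(f \right)} = - \frac{7}{2}$ ($o{\left(f \right)} = \frac{2 + 5}{-3 + 1} = \frac{1}{-2} \cdot 7 = \left(- \frac{1}{2}\right) 7 = - \frac{7}{2}$)
$- o{\left(Y \right)} = \left(-1\right) \left(- \frac{7}{2}\right) = \frac{7}{2}$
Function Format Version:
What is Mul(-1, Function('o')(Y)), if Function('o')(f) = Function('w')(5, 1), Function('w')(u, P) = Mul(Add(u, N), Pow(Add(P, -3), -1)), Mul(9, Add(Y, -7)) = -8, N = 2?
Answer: Rational(7, 2) ≈ 3.5000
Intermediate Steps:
Y = Rational(55, 9) (Y = Add(7, Mul(Rational(1, 9), -8)) = Add(7, Rational(-8, 9)) = Rational(55, 9) ≈ 6.1111)
Function('w')(u, P) = Mul(Pow(Add(-3, P), -1), Add(2, u)) (Function('w')(u, P) = Mul(Add(u, 2), Pow(Add(P, -3), -1)) = Mul(Add(2, u), Pow(Add(-3, P), -1)) = Mul(Pow(Add(-3, P), -1), Add(2, u)))
Function('o')(f) = Rational(-7, 2) (Function('o')(f) = Mul(Pow(Add(-3, 1), -1), Add(2, 5)) = Mul(Pow(-2, -1), 7) = Mul(Rational(-1, 2), 7) = Rational(-7, 2))
Mul(-1, Function('o')(Y)) = Mul(-1, Rational(-7, 2)) = Rational(7, 2)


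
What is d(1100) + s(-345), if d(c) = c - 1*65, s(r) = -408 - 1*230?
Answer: 397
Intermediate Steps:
s(r) = -638 (s(r) = -408 - 230 = -638)
d(c) = -65 + c (d(c) = c - 65 = -65 + c)
d(1100) + s(-345) = (-65 + 1100) - 638 = 1035 - 638 = 397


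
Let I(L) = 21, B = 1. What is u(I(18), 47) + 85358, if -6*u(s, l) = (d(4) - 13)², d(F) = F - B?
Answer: 256024/3 ≈ 85341.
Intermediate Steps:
d(F) = -1 + F (d(F) = F - 1*1 = F - 1 = -1 + F)
u(s, l) = -50/3 (u(s, l) = -((-1 + 4) - 13)²/6 = -(3 - 13)²/6 = -⅙*(-10)² = -⅙*100 = -50/3)
u(I(18), 47) + 85358 = -50/3 + 85358 = 256024/3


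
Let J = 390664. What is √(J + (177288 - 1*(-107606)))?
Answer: 3*√75062 ≈ 821.92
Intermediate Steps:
√(J + (177288 - 1*(-107606))) = √(390664 + (177288 - 1*(-107606))) = √(390664 + (177288 + 107606)) = √(390664 + 284894) = √675558 = 3*√75062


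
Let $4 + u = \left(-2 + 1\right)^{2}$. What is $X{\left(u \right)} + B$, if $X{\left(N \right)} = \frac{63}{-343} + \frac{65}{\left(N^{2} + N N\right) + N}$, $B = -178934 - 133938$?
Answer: $- \frac{45991574}{147} \approx -3.1287 \cdot 10^{5}$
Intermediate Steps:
$u = -3$ ($u = -4 + \left(-2 + 1\right)^{2} = -4 + \left(-1\right)^{2} = -4 + 1 = -3$)
$B = -312872$ ($B = -178934 - 133938 = -312872$)
$X{\left(N \right)} = - \frac{9}{49} + \frac{65}{N + 2 N^{2}}$ ($X{\left(N \right)} = 63 \left(- \frac{1}{343}\right) + \frac{65}{\left(N^{2} + N^{2}\right) + N} = - \frac{9}{49} + \frac{65}{2 N^{2} + N} = - \frac{9}{49} + \frac{65}{N + 2 N^{2}}$)
$X{\left(u \right)} + B = \frac{3185 - 18 \left(-3\right)^{2} - -27}{49 \left(-3\right) \left(1 + 2 \left(-3\right)\right)} - 312872 = \frac{1}{49} \left(- \frac{1}{3}\right) \frac{1}{1 - 6} \left(3185 - 162 + 27\right) - 312872 = \frac{1}{49} \left(- \frac{1}{3}\right) \frac{1}{-5} \left(3185 - 162 + 27\right) - 312872 = \frac{1}{49} \left(- \frac{1}{3}\right) \left(- \frac{1}{5}\right) 3050 - 312872 = \frac{610}{147} - 312872 = - \frac{45991574}{147}$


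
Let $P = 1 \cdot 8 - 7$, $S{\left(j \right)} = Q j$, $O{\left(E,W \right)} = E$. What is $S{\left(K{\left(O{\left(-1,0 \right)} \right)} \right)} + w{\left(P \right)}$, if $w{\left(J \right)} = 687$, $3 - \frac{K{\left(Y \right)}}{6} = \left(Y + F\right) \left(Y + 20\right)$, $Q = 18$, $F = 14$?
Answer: $-25665$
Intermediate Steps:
$K{\left(Y \right)} = 18 - 6 \left(14 + Y\right) \left(20 + Y\right)$ ($K{\left(Y \right)} = 18 - 6 \left(Y + 14\right) \left(Y + 20\right) = 18 - 6 \left(14 + Y\right) \left(20 + Y\right)$)
$S{\left(j \right)} = 18 j$
$P = 1$ ($P = 8 - 7 = 1$)
$S{\left(K{\left(O{\left(-1,0 \right)} \right)} \right)} + w{\left(P \right)} = 18 \left(-1662 - -204 - 6 \left(-1\right)^{2}\right) + 687 = 18 \left(-1662 + 204 - 6\right) + 687 = 18 \left(-1464\right) + 687 = -26352 + 687 = -25665$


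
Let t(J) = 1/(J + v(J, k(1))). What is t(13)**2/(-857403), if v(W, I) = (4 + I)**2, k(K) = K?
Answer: -1/1238089932 ≈ -8.0770e-10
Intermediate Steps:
t(J) = 1/(25 + J) (t(J) = 1/(J + (4 + 1)**2) = 1/(J + 5**2) = 1/(J + 25) = 1/(25 + J))
t(13)**2/(-857403) = (1/(25 + 13))**2/(-857403) = (1/38)**2*(-1/857403) = (1/1444)*(-1/857403) = -1/1238089932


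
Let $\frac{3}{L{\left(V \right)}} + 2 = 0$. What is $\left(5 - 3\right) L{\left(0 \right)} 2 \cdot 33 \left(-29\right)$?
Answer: $5742$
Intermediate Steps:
$L{\left(V \right)} = - \frac{3}{2}$ ($L{\left(V \right)} = \frac{3}{-2 + 0} = \frac{3}{-2} = 3 \left(- \frac{1}{2}\right) = - \frac{3}{2}$)
$\left(5 - 3\right) L{\left(0 \right)} 2 \cdot 33 \left(-29\right) = \left(5 - 3\right) \left(- \frac{3}{2}\right) 2 \cdot 33 \left(-29\right) = 2 \left(- \frac{3}{2}\right) 2 \cdot 33 \left(-29\right) = \left(-3\right) 2 \cdot 33 \left(-29\right) = \left(-6\right) 33 \left(-29\right) = \left(-198\right) \left(-29\right) = 5742$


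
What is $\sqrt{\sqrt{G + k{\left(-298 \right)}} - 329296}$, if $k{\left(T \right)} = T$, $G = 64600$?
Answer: $\sqrt{-329296 + \sqrt{64302}} \approx 573.62 i$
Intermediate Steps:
$\sqrt{\sqrt{G + k{\left(-298 \right)}} - 329296} = \sqrt{\sqrt{64600 - 298} - 329296} = \sqrt{\sqrt{64302} - 329296} = \sqrt{-329296 + \sqrt{64302}}$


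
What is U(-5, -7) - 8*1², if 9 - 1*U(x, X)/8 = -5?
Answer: 104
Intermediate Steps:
U(x, X) = 112 (U(x, X) = 72 - 8*(-5) = 72 + 40 = 112)
U(-5, -7) - 8*1² = 112 - 8*1² = 112 - 8*1 = 112 - 8 = 104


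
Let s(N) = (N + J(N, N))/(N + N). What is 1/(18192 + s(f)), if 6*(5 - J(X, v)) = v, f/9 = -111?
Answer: 3996/72696887 ≈ 5.4968e-5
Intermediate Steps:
f = -999 (f = 9*(-111) = -999)
J(X, v) = 5 - v/6
s(N) = (5 + 5*N/6)/(2*N) (s(N) = (N + (5 - N/6))/(N + N) = (5 + 5*N/6)/((2*N)) = (5 + 5*N/6)*(1/(2*N)) = (5 + 5*N/6)/(2*N))
1/(18192 + s(f)) = 1/(18192 + (5/12)*(6 - 999)/(-999)) = 1/(18192 + (5/12)*(-1/999)*(-993)) = 1/(18192 + 1655/3996) = 1/(72696887/3996) = 3996/72696887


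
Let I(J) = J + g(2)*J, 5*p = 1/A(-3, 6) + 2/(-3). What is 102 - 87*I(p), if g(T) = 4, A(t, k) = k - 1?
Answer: 713/5 ≈ 142.60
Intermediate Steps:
A(t, k) = -1 + k
p = -7/75 (p = (1/(-1 + 6) + 2/(-3))/5 = (1/5 + 2*(-⅓))/5 = (1*(⅕) - ⅔)/5 = (⅕ - ⅔)/5 = (⅕)*(-7/15) = -7/75 ≈ -0.093333)
I(J) = 5*J (I(J) = J + 4*J = 5*J)
102 - 87*I(p) = 102 - 435*(-7)/75 = 102 - 87*(-7/15) = 102 + 203/5 = 713/5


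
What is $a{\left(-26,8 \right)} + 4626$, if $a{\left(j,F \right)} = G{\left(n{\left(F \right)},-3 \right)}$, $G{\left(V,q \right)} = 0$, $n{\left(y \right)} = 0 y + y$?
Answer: $4626$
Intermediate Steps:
$n{\left(y \right)} = y$ ($n{\left(y \right)} = 0 + y = y$)
$a{\left(j,F \right)} = 0$
$a{\left(-26,8 \right)} + 4626 = 0 + 4626 = 4626$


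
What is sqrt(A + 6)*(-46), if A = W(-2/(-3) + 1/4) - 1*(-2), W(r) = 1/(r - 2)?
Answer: -92*sqrt(299)/13 ≈ -122.37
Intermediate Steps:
W(r) = 1/(-2 + r)
A = 14/13 (A = 1/(-2 + (-2/(-3) + 1/4)) - 1*(-2) = 1/(-2 + (-2*(-1/3) + 1*(1/4))) + 2 = 1/(-2 + (2/3 + 1/4)) + 2 = 1/(-2 + 11/12) + 2 = 1/(-13/12) + 2 = -12/13 + 2 = 14/13 ≈ 1.0769)
sqrt(A + 6)*(-46) = sqrt(14/13 + 6)*(-46) = sqrt(92/13)*(-46) = (2*sqrt(299)/13)*(-46) = -92*sqrt(299)/13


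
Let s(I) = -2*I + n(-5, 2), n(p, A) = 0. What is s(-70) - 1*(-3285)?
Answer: 3425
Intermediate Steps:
s(I) = -2*I (s(I) = -2*I + 0 = -2*I)
s(-70) - 1*(-3285) = -2*(-70) - 1*(-3285) = 140 + 3285 = 3425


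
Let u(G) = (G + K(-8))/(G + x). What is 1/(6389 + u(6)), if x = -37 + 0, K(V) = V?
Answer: 31/198061 ≈ 0.00015652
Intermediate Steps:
x = -37
u(G) = (-8 + G)/(-37 + G) (u(G) = (G - 8)/(G - 37) = (-8 + G)/(-37 + G))
1/(6389 + u(6)) = 1/(6389 + (-8 + 6)/(-37 + 6)) = 1/(6389 - 2/(-31)) = 1/(6389 - 1/31*(-2)) = 1/(6389 + 2/31) = 1/(198061/31) = 31/198061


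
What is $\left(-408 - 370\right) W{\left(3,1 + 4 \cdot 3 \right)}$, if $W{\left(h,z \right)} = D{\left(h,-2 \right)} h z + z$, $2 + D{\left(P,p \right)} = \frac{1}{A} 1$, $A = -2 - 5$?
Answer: $\frac{384332}{7} \approx 54905.0$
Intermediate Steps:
$A = -7$
$D{\left(P,p \right)} = - \frac{15}{7}$ ($D{\left(P,p \right)} = -2 + \frac{1}{-7} \cdot 1 = -2 - \frac{1}{7} = - \frac{15}{7}$)
$W{\left(h,z \right)} = z - \frac{15 h z}{7}$ ($W{\left(h,z \right)} = - \frac{15 h}{7} z + z = - \frac{15 h z}{7} + z = z - \frac{15 h z}{7}$)
$\left(-408 - 370\right) W{\left(3,1 + 4 \cdot 3 \right)} = \left(-408 - 370\right) \frac{\left(1 + 4 \cdot 3\right) \left(7 - 45\right)}{7} = - 778 \frac{\left(1 + 12\right) \left(7 - 45\right)}{7} = - 778 \cdot \frac{1}{7} \cdot 13 \left(-38\right) = \left(-778\right) \left(- \frac{494}{7}\right) = \frac{384332}{7}$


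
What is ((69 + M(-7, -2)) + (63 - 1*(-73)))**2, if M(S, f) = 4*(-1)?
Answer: 40401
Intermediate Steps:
M(S, f) = -4
((69 + M(-7, -2)) + (63 - 1*(-73)))**2 = ((69 - 4) + (63 - 1*(-73)))**2 = (65 + (63 + 73))**2 = (65 + 136)**2 = 201**2 = 40401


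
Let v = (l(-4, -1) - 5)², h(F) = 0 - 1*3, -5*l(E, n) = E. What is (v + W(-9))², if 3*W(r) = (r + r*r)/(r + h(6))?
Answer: 152881/625 ≈ 244.61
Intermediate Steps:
l(E, n) = -E/5
h(F) = -3 (h(F) = 0 - 3 = -3)
v = 441/25 (v = (-⅕*(-4) - 5)² = (⅘ - 5)² = (-21/5)² = 441/25 ≈ 17.640)
W(r) = (r + r²)/(3*(-3 + r)) (W(r) = ((r + r*r)/(r - 3))/3 = ((r + r²)/(-3 + r))/3 = (r + r²)/(3*(-3 + r)))
(v + W(-9))² = (441/25 + (⅓)*(-9)*(1 - 9)/(-3 - 9))² = (441/25 + (⅓)*(-9)*(-8)/(-12))² = (441/25 + (⅓)*(-9)*(-1/12)*(-8))² = (441/25 - 2)² = (391/25)² = 152881/625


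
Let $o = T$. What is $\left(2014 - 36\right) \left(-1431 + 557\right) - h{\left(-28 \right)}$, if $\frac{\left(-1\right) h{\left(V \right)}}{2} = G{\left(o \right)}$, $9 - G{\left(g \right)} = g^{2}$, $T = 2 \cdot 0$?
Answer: $-1728754$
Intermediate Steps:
$T = 0$
$o = 0$
$G{\left(g \right)} = 9 - g^{2}$
$h{\left(V \right)} = -18$ ($h{\left(V \right)} = - 2 \left(9 - 0^{2}\right) = - 2 \left(9 - 0\right) = - 2 \left(9 + 0\right) = \left(-2\right) 9 = -18$)
$\left(2014 - 36\right) \left(-1431 + 557\right) - h{\left(-28 \right)} = \left(2014 - 36\right) \left(-1431 + 557\right) - -18 = 1978 \left(-874\right) + 18 = -1728772 + 18 = -1728754$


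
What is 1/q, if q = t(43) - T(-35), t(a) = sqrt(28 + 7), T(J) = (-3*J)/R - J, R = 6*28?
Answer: -456/15797 - 64*sqrt(35)/78985 ≈ -0.033660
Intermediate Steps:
R = 168
T(J) = -57*J/56 (T(J) = -3*J/168 - J = -3*J*(1/168) - J = -J/56 - J = -57*J/56)
t(a) = sqrt(35)
q = -285/8 + sqrt(35) (q = sqrt(35) - (-57)*(-35)/56 = sqrt(35) - 1*285/8 = sqrt(35) - 285/8 = -285/8 + sqrt(35) ≈ -29.709)
1/q = 1/(-285/8 + sqrt(35))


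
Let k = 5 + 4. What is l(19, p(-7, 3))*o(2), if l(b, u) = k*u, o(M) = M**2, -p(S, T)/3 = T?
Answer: -324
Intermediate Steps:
p(S, T) = -3*T
k = 9
l(b, u) = 9*u
l(19, p(-7, 3))*o(2) = (9*(-3*3))*2**2 = (9*(-9))*4 = -81*4 = -324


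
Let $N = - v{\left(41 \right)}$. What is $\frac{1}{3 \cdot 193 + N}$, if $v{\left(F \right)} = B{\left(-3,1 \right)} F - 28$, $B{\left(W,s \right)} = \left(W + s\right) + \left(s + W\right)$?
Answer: $\frac{1}{771} \approx 0.001297$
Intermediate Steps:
$B{\left(W,s \right)} = 2 W + 2 s$ ($B{\left(W,s \right)} = \left(W + s\right) + \left(W + s\right) = 2 W + 2 s$)
$v{\left(F \right)} = -28 - 4 F$ ($v{\left(F \right)} = \left(2 \left(-3\right) + 2 \cdot 1\right) F - 28 = \left(-6 + 2\right) F - 28 = - 4 F - 28 = -28 - 4 F$)
$N = 192$ ($N = - (-28 - 164) = \left(-1\right) \left(-192\right) = 192$)
$\frac{1}{3 \cdot 193 + N} = \frac{1}{3 \cdot 193 + 192} = \frac{1}{579 + 192} = \frac{1}{771}$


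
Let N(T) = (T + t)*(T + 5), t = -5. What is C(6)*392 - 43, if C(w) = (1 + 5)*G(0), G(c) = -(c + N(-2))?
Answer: 49349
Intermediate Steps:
N(T) = (-5 + T)*(5 + T) (N(T) = (T - 5)*(T + 5) = (-5 + T)*(5 + T))
G(c) = 21 - c (G(c) = -(c + (-25 + (-2)**2)) = -(c + (-25 + 4)) = -(c - 21) = -(-21 + c) = 21 - c)
C(w) = 126 (C(w) = (1 + 5)*(21 - 1*0) = 6*(21 + 0) = 6*21 = 126)
C(6)*392 - 43 = 126*392 - 43 = 49392 - 43 = 49349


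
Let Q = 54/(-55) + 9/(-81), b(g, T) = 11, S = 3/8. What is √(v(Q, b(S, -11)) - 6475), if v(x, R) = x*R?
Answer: 2*I*√364895/15 ≈ 80.542*I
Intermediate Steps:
S = 3/8 (S = 3*(⅛) = 3/8 ≈ 0.37500)
Q = -541/495 (Q = 54*(-1/55) + 9*(-1/81) = -54/55 - ⅑ = -541/495 ≈ -1.0929)
v(x, R) = R*x
√(v(Q, b(S, -11)) - 6475) = √(11*(-541/495) - 6475) = √(-541/45 - 6475) = √(-291916/45) = 2*I*√364895/15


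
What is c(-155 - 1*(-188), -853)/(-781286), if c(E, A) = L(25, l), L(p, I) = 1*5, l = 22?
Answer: -5/781286 ≈ -6.3997e-6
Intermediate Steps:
L(p, I) = 5
c(E, A) = 5
c(-155 - 1*(-188), -853)/(-781286) = 5/(-781286) = 5*(-1/781286) = -5/781286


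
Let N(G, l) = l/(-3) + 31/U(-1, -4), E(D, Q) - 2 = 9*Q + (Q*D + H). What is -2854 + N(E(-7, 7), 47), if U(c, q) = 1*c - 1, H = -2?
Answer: -17311/6 ≈ -2885.2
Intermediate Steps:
U(c, q) = -1 + c (U(c, q) = c - 1 = -1 + c)
E(D, Q) = 9*Q + D*Q (E(D, Q) = 2 + (9*Q + (Q*D - 2)) = 2 + (9*Q + (D*Q - 2)) = 2 + (9*Q + (-2 + D*Q)) = 2 + (-2 + 9*Q + D*Q) = 9*Q + D*Q)
N(G, l) = -31/2 - l/3 (N(G, l) = l/(-3) + 31/(-1 - 1) = l*(-⅓) + 31/(-2) = -l/3 + 31*(-½) = -l/3 - 31/2 = -31/2 - l/3)
-2854 + N(E(-7, 7), 47) = -2854 + (-31/2 - ⅓*47) = -2854 + (-31/2 - 47/3) = -2854 - 187/6 = -17311/6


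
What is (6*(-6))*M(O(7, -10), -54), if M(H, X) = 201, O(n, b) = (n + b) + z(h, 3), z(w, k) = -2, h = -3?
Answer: -7236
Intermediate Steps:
O(n, b) = -2 + b + n (O(n, b) = (n + b) - 2 = (b + n) - 2 = -2 + b + n)
(6*(-6))*M(O(7, -10), -54) = (6*(-6))*201 = -36*201 = -7236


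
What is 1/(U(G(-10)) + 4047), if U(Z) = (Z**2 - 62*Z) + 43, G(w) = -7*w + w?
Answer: 1/3970 ≈ 0.00025189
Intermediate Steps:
G(w) = -6*w
U(Z) = 43 + Z**2 - 62*Z
1/(U(G(-10)) + 4047) = 1/((43 + (-6*(-10))**2 - (-372)*(-10)) + 4047) = 1/((43 + 60**2 - 62*60) + 4047) = 1/((43 + 3600 - 3720) + 4047) = 1/(-77 + 4047) = 1/3970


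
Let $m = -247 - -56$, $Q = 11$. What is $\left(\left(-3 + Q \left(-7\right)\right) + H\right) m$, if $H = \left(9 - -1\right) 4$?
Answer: $7640$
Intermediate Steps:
$H = 40$ ($H = \left(9 + \left(-2 + 3\right)\right) 4 = \left(9 + 1\right) 4 = 10 \cdot 4 = 40$)
$m = -191$ ($m = -247 + 56 = -191$)
$\left(\left(-3 + Q \left(-7\right)\right) + H\right) m = \left(\left(-3 + 11 \left(-7\right)\right) + 40\right) \left(-191\right) = \left(\left(-3 - 77\right) + 40\right) \left(-191\right) = \left(-80 + 40\right) \left(-191\right) = \left(-40\right) \left(-191\right) = 7640$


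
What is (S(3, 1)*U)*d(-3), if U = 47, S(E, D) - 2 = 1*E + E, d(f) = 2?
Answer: 752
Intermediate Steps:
S(E, D) = 2 + 2*E (S(E, D) = 2 + (1*E + E) = 2 + (E + E) = 2 + 2*E)
(S(3, 1)*U)*d(-3) = ((2 + 2*3)*47)*2 = ((2 + 6)*47)*2 = (8*47)*2 = 376*2 = 752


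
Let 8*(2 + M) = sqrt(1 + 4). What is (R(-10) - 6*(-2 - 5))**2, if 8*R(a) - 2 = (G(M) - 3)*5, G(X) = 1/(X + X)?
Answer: 6521049009/4032064 - 403765*sqrt(5)/504008 ≈ 1615.5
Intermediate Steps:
M = -2 + sqrt(5)/8 (M = -2 + sqrt(1 + 4)/8 = -2 + sqrt(5)/8 ≈ -1.7205)
G(X) = 1/(2*X)
R(a) = -13/8 + 5/(16*(-2 + sqrt(5)/8)) (R(a) = 1/4 + ((1/(2*(-2 + sqrt(5)/8)) - 3)*5)/8 = 1/4 + ((-3 + 1/(2*(-2 + sqrt(5)/8)))*5)/8 = 1/4 + (-15 + 5/(2*(-2 + sqrt(5)/8)))/8 = 1/4 + (-15/8 + 5/(16*(-2 + sqrt(5)/8))) = -13/8 + 5/(16*(-2 + sqrt(5)/8)))
(R(-10) - 6*(-2 - 5))**2 = ((-3583/2008 - 5*sqrt(5)/502) - 6*(-2 - 5))**2 = ((-3583/2008 - 5*sqrt(5)/502) - 6*(-7))**2 = ((-3583/2008 - 5*sqrt(5)/502) + 42)**2 = (80753/2008 - 5*sqrt(5)/502)**2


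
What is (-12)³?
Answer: -1728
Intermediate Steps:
(-12)³ = -1728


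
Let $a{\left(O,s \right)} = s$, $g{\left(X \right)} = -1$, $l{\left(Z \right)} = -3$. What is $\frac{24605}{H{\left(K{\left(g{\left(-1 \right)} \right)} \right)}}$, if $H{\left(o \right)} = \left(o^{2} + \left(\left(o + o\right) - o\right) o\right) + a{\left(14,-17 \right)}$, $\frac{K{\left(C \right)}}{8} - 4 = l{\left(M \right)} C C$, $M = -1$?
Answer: $\frac{665}{3} \approx 221.67$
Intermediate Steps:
$K{\left(C \right)} = 32 - 24 C^{2}$ ($K{\left(C \right)} = 32 + 8 - 3 C C = 32 + 8 \left(- 3 C^{2}\right) = 32 - 24 C^{2}$)
$H{\left(o \right)} = -17 + 2 o^{2}$ ($H{\left(o \right)} = \left(o^{2} + \left(\left(o + o\right) - o\right) o\right) - 17 = \left(o^{2} + \left(2 o - o\right) o\right) - 17 = \left(o^{2} + o o\right) - 17 = \left(o^{2} + o^{2}\right) - 17 = 2 o^{2} - 17 = -17 + 2 o^{2}$)
$\frac{24605}{H{\left(K{\left(g{\left(-1 \right)} \right)} \right)}} = \frac{24605}{-17 + 2 \left(32 - 24 \left(-1\right)^{2}\right)^{2}} = \frac{24605}{-17 + 2 \left(32 - 24\right)^{2}} = \frac{24605}{-17 + 2 \cdot 8^{2}} = \frac{24605}{-17 + 2 \cdot 64} = \frac{24605}{-17 + 128} = \frac{24605}{111} = 24605 \cdot \frac{1}{111} = \frac{665}{3}$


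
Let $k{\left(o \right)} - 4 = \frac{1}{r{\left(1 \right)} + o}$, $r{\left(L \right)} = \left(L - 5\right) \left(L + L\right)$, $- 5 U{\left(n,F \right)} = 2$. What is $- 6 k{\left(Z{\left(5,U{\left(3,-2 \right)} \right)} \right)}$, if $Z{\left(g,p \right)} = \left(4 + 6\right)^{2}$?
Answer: $- \frac{1107}{46} \approx -24.065$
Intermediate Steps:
$U{\left(n,F \right)} = - \frac{2}{5}$ ($U{\left(n,F \right)} = \left(- \frac{1}{5}\right) 2 = - \frac{2}{5}$)
$r{\left(L \right)} = 2 L \left(-5 + L\right)$ ($r{\left(L \right)} = \left(-5 + L\right) 2 L = 2 L \left(-5 + L\right)$)
$Z{\left(g,p \right)} = 100$ ($Z{\left(g,p \right)} = 10^{2} = 100$)
$k{\left(o \right)} = 4 + \frac{1}{-8 + o}$ ($k{\left(o \right)} = 4 + \frac{1}{2 \cdot 1 \left(-5 + 1\right) + o} = 4 + \frac{1}{2 \cdot 1 \left(-4\right) + o} = 4 + \frac{1}{-8 + o}$)
$- 6 k{\left(Z{\left(5,U{\left(3,-2 \right)} \right)} \right)} = - 6 \frac{-31 + 4 \cdot 100}{-8 + 100} = - 6 \frac{-31 + 400}{92} = - 6 \cdot \frac{1}{92} \cdot 369 = \left(-6\right) \frac{369}{92} = - \frac{1107}{46}$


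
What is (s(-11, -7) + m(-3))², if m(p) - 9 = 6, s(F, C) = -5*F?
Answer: 4900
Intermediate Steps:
m(p) = 15 (m(p) = 9 + 6 = 15)
(s(-11, -7) + m(-3))² = (-5*(-11) + 15)² = (55 + 15)² = 70² = 4900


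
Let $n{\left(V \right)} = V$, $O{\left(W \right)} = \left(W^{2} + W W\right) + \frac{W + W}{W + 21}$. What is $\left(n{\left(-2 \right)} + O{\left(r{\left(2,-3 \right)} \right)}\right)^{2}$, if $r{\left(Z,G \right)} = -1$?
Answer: $\frac{1}{100} \approx 0.01$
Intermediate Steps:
$O{\left(W \right)} = 2 W^{2} + \frac{2 W}{21 + W}$ ($O{\left(W \right)} = \left(W^{2} + W^{2}\right) + \frac{2 W}{21 + W} = 2 W^{2} + \frac{2 W}{21 + W}$)
$\left(n{\left(-2 \right)} + O{\left(r{\left(2,-3 \right)} \right)}\right)^{2} = \left(-2 + 2 \left(-1\right) \frac{1}{21 - 1} \left(1 + \left(-1\right)^{2} + 21 \left(-1\right)\right)\right)^{2} = \left(-2 + 2 \left(-1\right) \frac{1}{20} \left(1 + 1 - 21\right)\right)^{2} = \left(-2 + 2 \left(-1\right) \frac{1}{20} \left(-19\right)\right)^{2} = \left(-2 + \frac{19}{10}\right)^{2} = \left(- \frac{1}{10}\right)^{2} = \frac{1}{100}$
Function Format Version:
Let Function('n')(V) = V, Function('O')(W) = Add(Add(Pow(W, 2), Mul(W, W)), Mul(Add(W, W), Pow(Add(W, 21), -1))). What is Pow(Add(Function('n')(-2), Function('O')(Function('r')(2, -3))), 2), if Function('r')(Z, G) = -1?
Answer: Rational(1, 100) ≈ 0.010000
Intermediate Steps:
Function('O')(W) = Add(Mul(2, Pow(W, 2)), Mul(2, W, Pow(Add(21, W), -1))) (Function('O')(W) = Add(Add(Pow(W, 2), Pow(W, 2)), Mul(Mul(2, W), Pow(Add(21, W), -1))) = Add(Mul(2, Pow(W, 2)), Mul(2, W, Pow(Add(21, W), -1))))
Pow(Add(Function('n')(-2), Function('O')(Function('r')(2, -3))), 2) = Pow(Add(-2, Mul(2, -1, Pow(Add(21, -1), -1), Add(1, Pow(-1, 2), Mul(21, -1)))), 2) = Pow(Add(-2, Mul(2, -1, Pow(20, -1), Add(1, 1, -21))), 2) = Pow(Add(-2, Mul(2, -1, Rational(1, 20), -19)), 2) = Pow(Add(-2, Rational(19, 10)), 2) = Pow(Rational(-1, 10), 2) = Rational(1, 100)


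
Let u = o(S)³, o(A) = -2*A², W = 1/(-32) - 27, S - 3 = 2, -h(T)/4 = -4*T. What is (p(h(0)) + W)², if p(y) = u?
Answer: 16006920748225/1024 ≈ 1.5632e+10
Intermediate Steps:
h(T) = 16*T (h(T) = -(-16)*T = 16*T)
S = 5 (S = 3 + 2 = 5)
W = -865/32 (W = -1/32 - 27 = -865/32 ≈ -27.031)
u = -125000 (u = (-2*5²)³ = (-2*25)³ = (-50)³ = -125000)
p(y) = -125000
(p(h(0)) + W)² = (-125000 - 865/32)² = (-4000865/32)² = 16006920748225/1024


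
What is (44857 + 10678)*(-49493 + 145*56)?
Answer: -2297649555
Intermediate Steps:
(44857 + 10678)*(-49493 + 145*56) = 55535*(-49493 + 8120) = 55535*(-41373) = -2297649555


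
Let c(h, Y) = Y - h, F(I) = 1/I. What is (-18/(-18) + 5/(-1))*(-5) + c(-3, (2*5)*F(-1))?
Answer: 13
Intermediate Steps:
F(I) = 1/I
(-18/(-18) + 5/(-1))*(-5) + c(-3, (2*5)*F(-1)) = (-18/(-18) + 5/(-1))*(-5) + ((2*5)/(-1) - 1*(-3)) = (-18*(-1/18) + 5*(-1))*(-5) + (10*(-1) + 3) = (1 - 5)*(-5) + (-10 + 3) = -4*(-5) - 7 = 20 - 7 = 13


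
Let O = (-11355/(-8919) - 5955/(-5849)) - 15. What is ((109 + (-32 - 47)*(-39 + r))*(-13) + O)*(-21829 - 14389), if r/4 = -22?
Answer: 83044297096448506/17389077 ≈ 4.7757e+9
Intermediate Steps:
r = -88 (r = 4*(-22) = -88)
O = -220993475/17389077 (O = (-11355*(-1/8919) - 5955*(-1/5849)) - 15 = (3785/2973 + 5955/5849) - 15 = 39842680/17389077 - 15 = -220993475/17389077 ≈ -12.709)
((109 + (-32 - 47)*(-39 + r))*(-13) + O)*(-21829 - 14389) = ((109 + (-32 - 47)*(-39 - 88))*(-13) - 220993475/17389077)*(-21829 - 14389) = ((109 - 79*(-127))*(-13) - 220993475/17389077)*(-36218) = ((109 + 10033)*(-13) - 220993475/17389077)*(-36218) = (10142*(-13) - 220993475/17389077)*(-36218) = (-131846 - 220993475/17389077)*(-36218) = -2292901239617/17389077*(-36218) = 83044297096448506/17389077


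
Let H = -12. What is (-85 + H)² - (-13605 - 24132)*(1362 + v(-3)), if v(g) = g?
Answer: 51293992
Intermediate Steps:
(-85 + H)² - (-13605 - 24132)*(1362 + v(-3)) = (-85 - 12)² - (-13605 - 24132)*(1362 - 3) = (-97)² - (-37737)*1359 = 9409 - 1*(-51284583) = 9409 + 51284583 = 51293992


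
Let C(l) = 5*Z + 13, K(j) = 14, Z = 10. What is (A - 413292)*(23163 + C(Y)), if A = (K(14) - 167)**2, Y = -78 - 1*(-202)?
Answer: -9055422558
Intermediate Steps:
Y = 124 (Y = -78 + 202 = 124)
C(l) = 63 (C(l) = 5*10 + 13 = 50 + 13 = 63)
A = 23409 (A = (14 - 167)**2 = (-153)**2 = 23409)
(A - 413292)*(23163 + C(Y)) = (23409 - 413292)*(23163 + 63) = -389883*23226 = -9055422558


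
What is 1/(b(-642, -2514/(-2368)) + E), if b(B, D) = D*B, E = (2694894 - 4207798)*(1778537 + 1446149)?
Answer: -592/2888155086504745 ≈ -2.0498e-13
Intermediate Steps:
E = -4878640348144 (E = -1512904*3224686 = -4878640348144)
b(B, D) = B*D
1/(b(-642, -2514/(-2368)) + E) = 1/(-(-1613988)/(-2368) - 4878640348144) = 1/(-(-1613988)*(-1)/2368 - 4878640348144) = 1/(-642*1257/1184 - 4878640348144) = 1/(-403497/592 - 4878640348144) = 1/(-2888155086504745/592) = -592/2888155086504745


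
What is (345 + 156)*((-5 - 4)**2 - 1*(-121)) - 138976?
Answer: -37774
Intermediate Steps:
(345 + 156)*((-5 - 4)**2 - 1*(-121)) - 138976 = 501*((-9)**2 + 121) - 138976 = 501*(81 + 121) - 138976 = 501*202 - 138976 = 101202 - 138976 = -37774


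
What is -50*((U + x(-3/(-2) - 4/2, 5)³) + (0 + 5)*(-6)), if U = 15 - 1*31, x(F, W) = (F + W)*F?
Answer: 91825/32 ≈ 2869.5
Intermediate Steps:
x(F, W) = F*(F + W)
U = -16 (U = 15 - 31 = -16)
-50*((U + x(-3/(-2) - 4/2, 5)³) + (0 + 5)*(-6)) = -50*((-16 + ((-3/(-2) - 4/2)*((-3/(-2) - 4/2) + 5))³) + (0 + 5)*(-6)) = -50*((-16 + ((-3*(-½) - 4*½)*((-3*(-½) - 4*½) + 5))³) + 5*(-6)) = -50*((-16 + ((3/2 - 2)*((3/2 - 2) + 5))³) - 30) = -50*((-16 + (-(-½ + 5)/2)³) - 30) = -50*((-16 + (-½*9/2)³) - 30) = -50*((-16 + (-9/4)³) - 30) = -50*((-16 - 729/64) - 30) = -50*(-1753/64 - 30) = -50*(-3673/64) = 91825/32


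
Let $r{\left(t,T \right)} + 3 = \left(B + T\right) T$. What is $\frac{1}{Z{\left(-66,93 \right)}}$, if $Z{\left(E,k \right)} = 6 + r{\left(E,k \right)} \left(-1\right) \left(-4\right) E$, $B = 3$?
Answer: $- \frac{1}{2356194} \approx -4.2441 \cdot 10^{-7}$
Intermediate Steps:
$r{\left(t,T \right)} = -3 + T \left(3 + T\right)$ ($r{\left(t,T \right)} = -3 + \left(3 + T\right) T = -3 + T \left(3 + T\right)$)
$Z{\left(E,k \right)} = 6 + 4 E \left(-3 + k^{2} + 3 k\right)$ ($Z{\left(E,k \right)} = 6 + \left(-3 + k^{2} + 3 k\right) \left(-1\right) \left(-4\right) E = 6 + \left(-3 + k^{2} + 3 k\right) 4 E = 6 + 4 E \left(-3 + k^{2} + 3 k\right)$)
$\frac{1}{Z{\left(-66,93 \right)}} = \frac{1}{6 + 4 \left(-66\right) \left(-3 + 93^{2} + 3 \cdot 93\right)} = \frac{1}{6 + 4 \left(-66\right) \left(-3 + 8649 + 279\right)} = \frac{1}{6 + 4 \left(-66\right) 8925} = \frac{1}{6 - 2356200} = \frac{1}{-2356194} = - \frac{1}{2356194}$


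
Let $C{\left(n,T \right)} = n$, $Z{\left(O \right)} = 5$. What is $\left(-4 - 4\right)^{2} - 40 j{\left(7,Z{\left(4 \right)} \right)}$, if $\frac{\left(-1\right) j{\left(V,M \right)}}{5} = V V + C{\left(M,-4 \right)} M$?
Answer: $14864$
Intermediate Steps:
$j{\left(V,M \right)} = - 5 M^{2} - 5 V^{2}$ ($j{\left(V,M \right)} = - 5 \left(V V + M M\right) = - 5 \left(V^{2} + M^{2}\right) = - 5 \left(M^{2} + V^{2}\right) = - 5 M^{2} - 5 V^{2}$)
$\left(-4 - 4\right)^{2} - 40 j{\left(7,Z{\left(4 \right)} \right)} = \left(-4 - 4\right)^{2} - 40 \left(- 5 \cdot 5^{2} - 5 \cdot 7^{2}\right) = \left(-8\right)^{2} - 40 \left(\left(-5\right) 25 - 245\right) = 64 - 40 \left(-125 - 245\right) = 64 - -14800 = 64 + 14800 = 14864$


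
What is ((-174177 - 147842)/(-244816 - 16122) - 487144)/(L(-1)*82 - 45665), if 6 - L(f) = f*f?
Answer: 127114059053/11808749190 ≈ 10.764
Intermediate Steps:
L(f) = 6 - f² (L(f) = 6 - f*f = 6 - f²)
((-174177 - 147842)/(-244816 - 16122) - 487144)/(L(-1)*82 - 45665) = ((-174177 - 147842)/(-244816 - 16122) - 487144)/((6 - 1*(-1)²)*82 - 45665) = (-322019/(-260938) - 487144)/((6 - 1*1)*82 - 45665) = (-322019*(-1/260938) - 487144)/((6 - 1)*82 - 45665) = (322019/260938 - 487144)/(5*82 - 45665) = -127114059053/(260938*(410 - 45665)) = -127114059053/260938/(-45255) = -127114059053/260938*(-1/45255) = 127114059053/11808749190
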